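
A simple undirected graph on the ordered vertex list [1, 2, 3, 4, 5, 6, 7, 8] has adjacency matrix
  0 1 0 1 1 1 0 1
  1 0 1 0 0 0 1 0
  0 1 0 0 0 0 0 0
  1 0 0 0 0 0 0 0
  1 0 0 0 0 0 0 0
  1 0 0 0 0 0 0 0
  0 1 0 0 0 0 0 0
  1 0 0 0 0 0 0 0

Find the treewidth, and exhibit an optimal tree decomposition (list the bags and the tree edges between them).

Every bag has size at most 2, so the width is 2 − 1 = 1 and tw(G) ≤ 1. Since G has at least one edge (e.g. 1–8), it is not an edgeless graph, so tw(G) ≥ 1. The upper and lower bounds meet at 1, so that is the treewidth.

Treewidth 1.
One optimal decomposition is:
Bags: B1 = {1, 8}  B2 = {1, 4}  B3 = {1, 6}  B4 = {1, 2}  B5 = {1, 5}  B6 = {2, 3}  B7 = {2, 7}
Tree: B1–B2, B2–B3, B1–B4, B4–B5, B4–B6, B4–B7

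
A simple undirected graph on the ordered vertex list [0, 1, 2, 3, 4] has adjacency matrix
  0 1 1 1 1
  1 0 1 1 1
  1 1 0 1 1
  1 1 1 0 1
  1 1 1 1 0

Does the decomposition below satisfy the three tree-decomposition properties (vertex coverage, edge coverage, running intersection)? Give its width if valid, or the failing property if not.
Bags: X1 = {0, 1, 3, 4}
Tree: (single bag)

A tree decomposition must satisfy three properties: every vertex lies in some bag; for every edge, both endpoints lie together in some bag; and for every vertex, the bags containing it form a connected subtree. Here vertex 2 appears in no bag, so the decomposition is invalid.

No — vertex 2 appears in no bag.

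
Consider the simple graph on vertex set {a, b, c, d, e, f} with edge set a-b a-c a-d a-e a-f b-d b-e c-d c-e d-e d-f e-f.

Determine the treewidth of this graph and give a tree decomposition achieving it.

Each bag holds 4 vertices, so the decomposition has width 3, which upper-bounds the treewidth. On the other hand G contains the 4-clique {a, c, d, e}. A clique must lie in a single bag of any decomposition, so no decomposition can have width below 3. Hence tw(G) = 3 exactly.

Treewidth 3.
Bags: B1 = {a, d, e, f}  B2 = {a, b, d, e}  B3 = {a, c, d, e}
Tree: B1–B2, B2–B3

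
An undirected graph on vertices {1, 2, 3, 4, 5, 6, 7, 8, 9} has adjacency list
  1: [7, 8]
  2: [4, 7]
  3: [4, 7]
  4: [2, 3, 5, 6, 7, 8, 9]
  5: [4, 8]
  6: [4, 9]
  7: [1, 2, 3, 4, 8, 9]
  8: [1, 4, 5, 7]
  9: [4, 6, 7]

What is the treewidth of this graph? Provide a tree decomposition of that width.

Each bag holds 3 vertices, so the decomposition has width 2, which upper-bounds the treewidth. Conversely, {1, 7, 8} is a clique of size 3, and the vertices of any clique must share a bag in every tree decomposition; so some bag has ≥ 3 vertices and tw(G) ≥ 2. Combining the bounds, tw(G) = 2.

Treewidth 2.
Bags: B1 = {4, 7, 8}  B2 = {1, 7, 8}  B3 = {2, 4, 7}  B4 = {4, 7, 9}  B5 = {4, 6, 9}  B6 = {4, 5, 8}  B7 = {3, 4, 7}
Tree: B1–B2, B1–B3, B1–B4, B4–B5, B1–B6, B1–B7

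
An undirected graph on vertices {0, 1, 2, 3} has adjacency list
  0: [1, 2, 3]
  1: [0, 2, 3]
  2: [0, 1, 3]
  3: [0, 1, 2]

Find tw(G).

3

A width-3 tree decomposition is:
Bags: B1 = {0, 1, 2, 3}
Tree: (single bag)
With just one bag of size 4, the width is 4 − 1 = 3, so tw(G) ≤ 3. On the other hand G contains the 4-clique {0, 1, 2, 3}. A clique must lie in a single bag of any decomposition, so no decomposition can have width below 3. The upper and lower bounds meet at 3, so that is the treewidth.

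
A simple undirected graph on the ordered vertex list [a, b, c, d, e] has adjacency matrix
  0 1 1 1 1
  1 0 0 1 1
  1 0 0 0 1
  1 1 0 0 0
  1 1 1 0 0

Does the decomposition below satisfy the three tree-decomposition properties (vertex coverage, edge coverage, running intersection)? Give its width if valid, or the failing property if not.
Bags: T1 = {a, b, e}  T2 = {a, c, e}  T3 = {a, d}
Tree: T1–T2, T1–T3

No — edge (b,d) lies in no bag.

A tree decomposition must satisfy three properties: every vertex lies in some bag; for every edge, both endpoints lie together in some bag; and for every vertex, the bags containing it form a connected subtree. Here edge (b,d) lies in no bag, so the decomposition is invalid.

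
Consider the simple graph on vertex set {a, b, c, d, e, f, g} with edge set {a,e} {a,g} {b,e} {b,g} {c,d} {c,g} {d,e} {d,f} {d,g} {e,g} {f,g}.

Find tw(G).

A width-2 tree decomposition is:
Bags: B1 = {a, e, g}  B2 = {d, e, g}  B3 = {c, d, g}  B4 = {d, f, g}  B5 = {b, e, g}
Tree: B1–B2, B2–B3, B3–B4, B2–B5
Every bag has size at most 3, so the width is 3 − 1 = 2 and tw(G) ≤ 2. Conversely, {d, e, g} is a clique of size 3, and the vertices of any clique must share a bag in every tree decomposition; so some bag has ≥ 3 vertices and tw(G) ≥ 2. The upper and lower bounds meet at 2, so that is the treewidth.

2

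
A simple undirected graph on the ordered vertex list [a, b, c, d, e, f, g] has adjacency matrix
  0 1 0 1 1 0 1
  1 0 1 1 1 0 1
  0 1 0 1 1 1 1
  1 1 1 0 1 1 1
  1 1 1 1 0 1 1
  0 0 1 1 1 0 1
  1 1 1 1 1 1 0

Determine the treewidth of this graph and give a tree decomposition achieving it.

Treewidth 4.
One optimal decomposition is:
Bags: B1 = {b, c, d, e, g}  B2 = {a, b, d, e, g}  B3 = {c, d, e, f, g}
Tree: B1–B2, B1–B3

Every bag has size at most 5, so the width is 5 − 1 = 4 and tw(G) ≤ 4. For the lower bound, the 5 vertices {c, d, e, f, g} are pairwise adjacent, and any tree decomposition puts a clique entirely inside one bag — forcing width ≥ 4. Therefore the treewidth is 4.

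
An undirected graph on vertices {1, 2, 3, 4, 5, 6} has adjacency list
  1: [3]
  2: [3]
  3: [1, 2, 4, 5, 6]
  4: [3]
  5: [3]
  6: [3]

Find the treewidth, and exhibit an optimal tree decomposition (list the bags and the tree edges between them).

Treewidth 1.
One such decomposition:
Bags: B1 = {1, 3}  B2 = {3, 5}  B3 = {2, 3}  B4 = {3, 4}  B5 = {3, 6}
Tree: B1–B2, B2–B3, B2–B4, B3–B5

The largest bag has 2 vertices, giving width 1; this decomposition certifies tw(G) ≤ 1. G has an edge, so its treewidth is at least 1. Therefore the treewidth is 1.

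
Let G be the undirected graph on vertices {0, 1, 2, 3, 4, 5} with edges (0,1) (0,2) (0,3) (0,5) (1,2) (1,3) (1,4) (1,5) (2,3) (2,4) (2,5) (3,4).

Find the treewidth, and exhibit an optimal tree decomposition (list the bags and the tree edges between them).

The largest bag has 4 vertices, giving width 3; this decomposition certifies tw(G) ≤ 3. Conversely, {0, 1, 2, 3} is a clique of size 4, and the vertices of any clique must share a bag in every tree decomposition; so some bag has ≥ 4 vertices and tw(G) ≥ 3. The upper and lower bounds meet at 3, so that is the treewidth.

Treewidth 3.
Bags: B1 = {0, 1, 2, 3}  B2 = {0, 1, 2, 5}  B3 = {1, 2, 3, 4}
Tree: B1–B2, B1–B3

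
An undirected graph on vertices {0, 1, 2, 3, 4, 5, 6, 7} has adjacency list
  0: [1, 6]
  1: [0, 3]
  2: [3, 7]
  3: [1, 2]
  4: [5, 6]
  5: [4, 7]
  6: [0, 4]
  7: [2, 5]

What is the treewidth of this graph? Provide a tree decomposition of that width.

Treewidth 2.
One such decomposition:
Bags: B1 = {2, 3, 7}  B2 = {3, 5, 7}  B3 = {3, 4, 5}  B4 = {3, 4, 6}  B5 = {0, 3, 6}  B6 = {0, 1, 3}
Tree: B1–B2, B2–B3, B3–B4, B4–B5, B5–B6

Each bag holds 3 vertices, so the decomposition has width 2, which upper-bounds the treewidth. For the lower bound, G contains the cycle 3–2–7–5–4–6–0–1–3, so G is not a forest; only forests have treewidth ≤ 1, hence tw(G) ≥ 2. Hence tw(G) = 2 exactly.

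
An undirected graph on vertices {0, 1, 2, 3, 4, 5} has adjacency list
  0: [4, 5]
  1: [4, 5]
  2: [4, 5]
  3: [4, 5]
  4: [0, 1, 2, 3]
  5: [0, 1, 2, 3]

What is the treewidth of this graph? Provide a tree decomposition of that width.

Every bag has size at most 3, so the width is 3 − 1 = 2 and tw(G) ≤ 2. For the lower bound, G contains the cycle 4–3–5–0–4, so G is not a forest; only forests have treewidth ≤ 1, hence tw(G) ≥ 2. Hence tw(G) = 2 exactly.

Treewidth 2.
One optimal decomposition is:
Bags: B1 = {3, 4, 5}  B2 = {0, 4, 5}  B3 = {2, 4, 5}  B4 = {1, 4, 5}
Tree: B1–B2, B2–B3, B3–B4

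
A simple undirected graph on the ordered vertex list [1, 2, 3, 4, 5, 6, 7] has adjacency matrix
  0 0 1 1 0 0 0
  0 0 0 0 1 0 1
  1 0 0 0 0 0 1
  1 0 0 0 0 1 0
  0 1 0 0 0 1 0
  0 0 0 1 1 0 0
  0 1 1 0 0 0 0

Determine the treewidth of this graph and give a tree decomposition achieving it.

Every bag has size at most 3, so the width is 3 − 1 = 2 and tw(G) ≤ 2. The edges 5–6–4–1–3–7–2–5 form a cycle, so G is not a tree and its treewidth is at least 2. Therefore the treewidth is 2.

Treewidth 2.
One such decomposition:
Bags: B1 = {4, 5, 6}  B2 = {1, 4, 5}  B3 = {1, 3, 5}  B4 = {3, 5, 7}  B5 = {2, 5, 7}
Tree: B1–B2, B2–B3, B3–B4, B4–B5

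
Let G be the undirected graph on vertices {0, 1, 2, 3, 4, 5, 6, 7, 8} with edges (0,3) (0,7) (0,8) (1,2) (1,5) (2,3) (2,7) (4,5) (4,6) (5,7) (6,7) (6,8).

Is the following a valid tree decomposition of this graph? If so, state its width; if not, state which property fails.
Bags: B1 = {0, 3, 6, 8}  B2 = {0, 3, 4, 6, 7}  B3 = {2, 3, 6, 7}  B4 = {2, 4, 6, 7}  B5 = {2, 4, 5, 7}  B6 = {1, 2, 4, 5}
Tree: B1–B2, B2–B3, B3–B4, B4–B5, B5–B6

A tree decomposition must satisfy three properties: every vertex lies in some bag; for every edge, both endpoints lie together in some bag; and for every vertex, the bags containing it form a connected subtree. Here bags containing vertex 4 are not connected in the tree, so the decomposition is invalid.

No — bags containing vertex 4 are not connected in the tree.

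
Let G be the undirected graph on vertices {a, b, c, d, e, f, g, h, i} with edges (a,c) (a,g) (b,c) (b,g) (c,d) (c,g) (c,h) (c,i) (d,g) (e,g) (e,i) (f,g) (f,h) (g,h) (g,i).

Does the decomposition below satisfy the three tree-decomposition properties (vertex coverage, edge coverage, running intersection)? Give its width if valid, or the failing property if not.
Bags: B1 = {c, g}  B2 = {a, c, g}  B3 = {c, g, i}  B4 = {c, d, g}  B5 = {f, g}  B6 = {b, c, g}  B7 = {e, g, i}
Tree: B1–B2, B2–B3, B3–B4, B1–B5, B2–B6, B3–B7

A tree decomposition must satisfy three properties: every vertex lies in some bag; for every edge, both endpoints lie together in some bag; and for every vertex, the bags containing it form a connected subtree. Here vertex h appears in no bag, so the decomposition is invalid.

No — vertex h appears in no bag.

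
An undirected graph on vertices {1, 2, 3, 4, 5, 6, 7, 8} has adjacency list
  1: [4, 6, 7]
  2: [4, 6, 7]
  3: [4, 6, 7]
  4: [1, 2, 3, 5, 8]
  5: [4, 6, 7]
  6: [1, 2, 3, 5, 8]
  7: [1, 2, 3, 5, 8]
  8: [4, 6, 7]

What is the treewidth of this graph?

A width-3 tree decomposition is:
Bags: B1 = {3, 4, 6, 7}  B2 = {1, 4, 6, 7}  B3 = {4, 6, 7, 8}  B4 = {2, 4, 6, 7}  B5 = {4, 5, 6, 7}
Tree: B1–B2, B2–B3, B3–B4, B4–B5
Every bag has size at most 4, so the width is 4 − 1 = 3 and tw(G) ≤ 3. For the lower bound: the 4 vertex sets {3,7}, {1,4}, {6}, {8} are disjoint, each induces a connected subgraph, and every pair is joined by at least one edge of G. Contracting each set to a single vertex therefore yields K_{4} as a minor, and since treewidth is minor-monotone, tw(G) ≥ tw(K_{4}) = 3. The upper and lower bounds meet at 3, so that is the treewidth.

3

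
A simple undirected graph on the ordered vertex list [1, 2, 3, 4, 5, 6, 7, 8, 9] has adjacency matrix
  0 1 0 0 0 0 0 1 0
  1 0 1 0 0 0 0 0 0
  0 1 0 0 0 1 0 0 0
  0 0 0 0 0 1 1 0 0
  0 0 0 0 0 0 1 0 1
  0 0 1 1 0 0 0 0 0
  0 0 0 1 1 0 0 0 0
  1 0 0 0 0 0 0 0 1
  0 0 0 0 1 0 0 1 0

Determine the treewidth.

2

A width-2 tree decomposition is:
Bags: B1 = {5, 7, 9}  B2 = {4, 7, 9}  B3 = {4, 6, 9}  B4 = {3, 6, 9}  B5 = {2, 3, 9}  B6 = {1, 2, 9}  B7 = {1, 8, 9}
Tree: B1–B2, B2–B3, B3–B4, B4–B5, B5–B6, B6–B7
Each bag holds 3 vertices, so the decomposition has width 2, which upper-bounds the treewidth. For the lower bound, G contains the cycle 9–5–7–4–6–3–2–1–8–9, so G is not a forest; only forests have treewidth ≤ 1, hence tw(G) ≥ 2. The upper and lower bounds meet at 2, so that is the treewidth.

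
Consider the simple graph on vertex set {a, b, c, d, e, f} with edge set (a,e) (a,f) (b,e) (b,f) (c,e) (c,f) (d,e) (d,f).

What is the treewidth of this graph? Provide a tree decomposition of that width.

Treewidth 2.
Bags: B1 = {b, e, f}  B2 = {a, e, f}  B3 = {d, e, f}  B4 = {c, e, f}
Tree: B1–B2, B2–B3, B3–B4

The largest bag has 3 vertices, giving width 2; this decomposition certifies tw(G) ≤ 2. The edges e–b–f–a–e form a cycle, so G is not a tree and its treewidth is at least 2. The upper and lower bounds meet at 2, so that is the treewidth.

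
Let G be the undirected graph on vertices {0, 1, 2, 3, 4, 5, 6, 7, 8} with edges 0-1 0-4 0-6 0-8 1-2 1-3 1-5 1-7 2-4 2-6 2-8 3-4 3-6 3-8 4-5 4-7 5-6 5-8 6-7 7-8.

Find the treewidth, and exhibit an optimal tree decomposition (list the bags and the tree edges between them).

Treewidth 4.
One optimal decomposition is:
Bags: B1 = {1, 4, 6, 7, 8}  B2 = {1, 4, 5, 6, 8}  B3 = {1, 3, 4, 6, 8}  B4 = {1, 2, 4, 6, 8}  B5 = {0, 1, 4, 6, 8}
Tree: B1–B2, B2–B3, B3–B4, B4–B5

Every bag has size at most 5, so the width is 5 − 1 = 4 and tw(G) ≤ 4. For the lower bound: the 5 vertex sets {4,7}, {1,5}, {3,8}, {6}, {2} are disjoint, each induces a connected subgraph, and every pair is joined by at least one edge of G. Contracting each set to a single vertex therefore yields K_{5} as a minor, and since treewidth is minor-monotone, tw(G) ≥ tw(K_{5}) = 4. The upper and lower bounds meet at 4, so that is the treewidth.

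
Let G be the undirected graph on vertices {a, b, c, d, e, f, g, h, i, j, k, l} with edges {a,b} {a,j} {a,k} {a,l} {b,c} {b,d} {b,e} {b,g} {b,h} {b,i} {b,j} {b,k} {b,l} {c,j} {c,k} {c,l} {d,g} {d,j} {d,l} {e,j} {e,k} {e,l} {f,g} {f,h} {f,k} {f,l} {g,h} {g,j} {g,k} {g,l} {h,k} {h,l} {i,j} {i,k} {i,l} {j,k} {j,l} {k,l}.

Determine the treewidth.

A width-4 tree decomposition is:
Bags: B1 = {b, c, j, k, l}  B2 = {b, e, j, k, l}  B3 = {b, g, j, k, l}  B4 = {b, d, g, j, l}  B5 = {b, g, h, k, l}  B6 = {b, i, j, k, l}  B7 = {f, g, h, k, l}  B8 = {a, b, j, k, l}
Tree: B1–B2, B1–B3, B3–B4, B3–B5, B3–B6, B5–B7, B3–B8
The largest bag has 5 vertices, giving width 4; this decomposition certifies tw(G) ≤ 4. Conversely, {b, d, g, j, l} is a clique of size 5, and the vertices of any clique must share a bag in every tree decomposition; so some bag has ≥ 5 vertices and tw(G) ≥ 4. The upper and lower bounds meet at 4, so that is the treewidth.

4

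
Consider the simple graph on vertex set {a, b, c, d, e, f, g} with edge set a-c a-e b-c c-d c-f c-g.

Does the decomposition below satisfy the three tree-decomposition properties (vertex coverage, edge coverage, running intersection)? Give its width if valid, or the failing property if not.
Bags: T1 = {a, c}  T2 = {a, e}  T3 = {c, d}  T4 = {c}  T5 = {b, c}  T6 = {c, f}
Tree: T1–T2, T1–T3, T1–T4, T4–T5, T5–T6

A tree decomposition must satisfy three properties: every vertex lies in some bag; for every edge, both endpoints lie together in some bag; and for every vertex, the bags containing it form a connected subtree. Here vertex g appears in no bag, so the decomposition is invalid.

No — vertex g appears in no bag.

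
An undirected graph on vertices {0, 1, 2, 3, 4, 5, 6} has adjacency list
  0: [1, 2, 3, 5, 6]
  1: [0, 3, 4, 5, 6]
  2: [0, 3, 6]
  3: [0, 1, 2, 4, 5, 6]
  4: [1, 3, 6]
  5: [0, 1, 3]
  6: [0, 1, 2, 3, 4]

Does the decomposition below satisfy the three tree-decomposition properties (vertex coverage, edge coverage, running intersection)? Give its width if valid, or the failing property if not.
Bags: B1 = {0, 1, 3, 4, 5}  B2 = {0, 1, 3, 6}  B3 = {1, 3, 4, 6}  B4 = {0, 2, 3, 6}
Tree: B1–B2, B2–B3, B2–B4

A tree decomposition must satisfy three properties: every vertex lies in some bag; for every edge, both endpoints lie together in some bag; and for every vertex, the bags containing it form a connected subtree. Here bags containing vertex 4 are not connected in the tree, so the decomposition is invalid.

No — bags containing vertex 4 are not connected in the tree.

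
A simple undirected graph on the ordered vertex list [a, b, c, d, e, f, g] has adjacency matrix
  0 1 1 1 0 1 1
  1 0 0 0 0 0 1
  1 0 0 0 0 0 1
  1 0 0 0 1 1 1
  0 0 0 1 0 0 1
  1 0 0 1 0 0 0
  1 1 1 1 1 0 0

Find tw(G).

A width-2 tree decomposition is:
Bags: B1 = {d, e, g}  B2 = {a, d, g}  B3 = {a, d, f}  B4 = {a, b, g}  B5 = {a, c, g}
Tree: B1–B2, B2–B3, B2–B4, B4–B5
Every bag has size at most 3, so the width is 3 − 1 = 2 and tw(G) ≤ 2. Conversely, {d, e, g} is a clique of size 3, and the vertices of any clique must share a bag in every tree decomposition; so some bag has ≥ 3 vertices and tw(G) ≥ 2. The upper and lower bounds meet at 2, so that is the treewidth.

2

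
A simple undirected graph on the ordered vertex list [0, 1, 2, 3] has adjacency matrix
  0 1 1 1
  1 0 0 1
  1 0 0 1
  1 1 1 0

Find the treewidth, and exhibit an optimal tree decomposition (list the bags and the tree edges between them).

Treewidth 2.
One such decomposition:
Bags: B1 = {0, 2, 3}  B2 = {0, 1, 3}
Tree: B1–B2

Each bag holds 3 vertices, so the decomposition has width 2, which upper-bounds the treewidth. On the other hand G contains the 3-clique {0, 1, 3}. A clique must lie in a single bag of any decomposition, so no decomposition can have width below 2. Therefore the treewidth is 2.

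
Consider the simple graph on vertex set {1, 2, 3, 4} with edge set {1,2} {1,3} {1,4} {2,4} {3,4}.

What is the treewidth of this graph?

2

A width-2 tree decomposition is:
Bags: B1 = {1, 2, 4}  B2 = {1, 3, 4}
Tree: B1–B2
The largest bag has 3 vertices, giving width 2; this decomposition certifies tw(G) ≤ 2. On the other hand G contains the 3-clique {1, 2, 4}. A clique must lie in a single bag of any decomposition, so no decomposition can have width below 2. Hence tw(G) = 2 exactly.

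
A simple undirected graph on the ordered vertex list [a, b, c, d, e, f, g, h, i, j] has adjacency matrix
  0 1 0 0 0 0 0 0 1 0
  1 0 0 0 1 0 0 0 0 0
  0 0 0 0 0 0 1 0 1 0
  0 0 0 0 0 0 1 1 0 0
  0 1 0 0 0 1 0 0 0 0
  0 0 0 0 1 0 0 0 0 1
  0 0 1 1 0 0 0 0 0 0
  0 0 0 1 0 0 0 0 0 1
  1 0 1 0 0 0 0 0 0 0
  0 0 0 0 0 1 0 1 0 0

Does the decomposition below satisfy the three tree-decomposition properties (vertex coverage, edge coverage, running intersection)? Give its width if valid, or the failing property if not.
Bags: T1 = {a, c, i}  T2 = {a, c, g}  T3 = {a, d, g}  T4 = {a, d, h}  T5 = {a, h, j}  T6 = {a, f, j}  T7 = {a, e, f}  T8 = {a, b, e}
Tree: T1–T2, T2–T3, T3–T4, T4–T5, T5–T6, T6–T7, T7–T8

Vertex coverage: the bags together contain {a, b, c, d, e, f, g, h, i, j}, the full vertex set. Edge coverage: each edge of G has both endpoints in at least one bag. Running intersection: for every vertex, the bags containing it form a connected subtree. All three properties hold, so this is a valid tree decomposition of width max|bag| − 1 = 2, and hence tw(G) ≤ 2.

Yes; width 2.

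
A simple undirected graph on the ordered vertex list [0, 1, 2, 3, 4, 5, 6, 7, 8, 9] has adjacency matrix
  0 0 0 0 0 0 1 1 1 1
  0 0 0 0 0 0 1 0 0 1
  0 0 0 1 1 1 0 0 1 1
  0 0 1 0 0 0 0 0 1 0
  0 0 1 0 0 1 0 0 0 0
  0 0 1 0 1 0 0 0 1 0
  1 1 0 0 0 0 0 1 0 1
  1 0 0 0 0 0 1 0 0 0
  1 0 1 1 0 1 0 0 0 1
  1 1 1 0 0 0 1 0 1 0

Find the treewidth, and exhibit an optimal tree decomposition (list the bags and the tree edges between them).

Every bag has size at most 3, so the width is 3 − 1 = 2 and tw(G) ≤ 2. For the lower bound, the 3 vertices {0, 8, 9} are pairwise adjacent, and any tree decomposition puts a clique entirely inside one bag — forcing width ≥ 2. Combining the bounds, tw(G) = 2.

Treewidth 2.
One such decomposition:
Bags: B1 = {2, 8, 9}  B2 = {2, 5, 8}  B3 = {0, 8, 9}  B4 = {0, 6, 9}  B5 = {1, 6, 9}  B6 = {2, 3, 8}  B7 = {2, 4, 5}  B8 = {0, 6, 7}
Tree: B1–B2, B1–B3, B3–B4, B4–B5, B2–B6, B2–B7, B4–B8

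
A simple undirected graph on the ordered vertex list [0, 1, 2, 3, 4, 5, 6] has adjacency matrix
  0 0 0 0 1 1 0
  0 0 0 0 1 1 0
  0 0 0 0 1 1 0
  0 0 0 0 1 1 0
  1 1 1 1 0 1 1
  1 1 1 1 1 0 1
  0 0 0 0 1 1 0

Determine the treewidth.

A width-2 tree decomposition is:
Bags: B1 = {4, 5, 6}  B2 = {1, 4, 5}  B3 = {0, 4, 5}  B4 = {2, 4, 5}  B5 = {3, 4, 5}
Tree: B1–B2, B2–B3, B3–B4, B3–B5
Every bag has size at most 3, so the width is 3 − 1 = 2 and tw(G) ≤ 2. Conversely, {0, 4, 5} is a clique of size 3, and the vertices of any clique must share a bag in every tree decomposition; so some bag has ≥ 3 vertices and tw(G) ≥ 2. Combining the bounds, tw(G) = 2.

2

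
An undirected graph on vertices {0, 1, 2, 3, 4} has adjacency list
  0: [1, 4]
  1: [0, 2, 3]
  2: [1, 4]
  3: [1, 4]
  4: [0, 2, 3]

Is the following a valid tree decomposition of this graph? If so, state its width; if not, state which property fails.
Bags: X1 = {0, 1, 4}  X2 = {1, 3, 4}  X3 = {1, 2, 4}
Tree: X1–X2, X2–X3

Every vertex of G appears in some bag (union = {0, 1, 2, 3, 4}); every edge is covered by a bag; and for each vertex v the set of bags containing v is connected in the bag tree. The decomposition is therefore valid. The largest bag has 3 vertices, so the width is 2.

Yes; width 2.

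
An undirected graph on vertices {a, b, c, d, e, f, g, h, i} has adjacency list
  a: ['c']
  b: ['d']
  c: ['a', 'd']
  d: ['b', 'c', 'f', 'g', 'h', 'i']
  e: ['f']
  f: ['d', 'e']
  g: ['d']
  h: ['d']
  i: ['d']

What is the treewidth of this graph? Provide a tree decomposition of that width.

The largest bag has 2 vertices, giving width 1; this decomposition certifies tw(G) ≤ 1. G has an edge, so its treewidth is at least 1. Combining the bounds, tw(G) = 1.

Treewidth 1.
One optimal decomposition is:
Bags: B1 = {d, f}  B2 = {b, d}  B3 = {c, d}  B4 = {e, f}  B5 = {d, i}  B6 = {a, c}  B7 = {d, g}  B8 = {d, h}
Tree: B1–B2, B2–B3, B1–B4, B3–B5, B3–B6, B2–B7, B7–B8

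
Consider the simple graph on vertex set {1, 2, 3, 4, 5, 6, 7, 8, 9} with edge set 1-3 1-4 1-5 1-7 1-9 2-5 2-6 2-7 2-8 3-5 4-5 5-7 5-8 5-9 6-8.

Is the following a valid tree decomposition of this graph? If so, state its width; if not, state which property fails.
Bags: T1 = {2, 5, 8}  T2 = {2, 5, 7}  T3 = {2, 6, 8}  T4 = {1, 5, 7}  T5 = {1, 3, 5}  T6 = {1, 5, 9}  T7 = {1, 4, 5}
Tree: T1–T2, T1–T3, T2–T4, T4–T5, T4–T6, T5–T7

Checking the three conditions: (i) the bags cover all of {1, 2, 3, 4, 5, 6, 7, 8, 9}; (ii) for each edge, some bag contains both endpoints; (iii) the bags containing any fixed vertex form a subtree. All hold, so the decomposition is valid with width 3 − 1 = 2.

Yes; width 2.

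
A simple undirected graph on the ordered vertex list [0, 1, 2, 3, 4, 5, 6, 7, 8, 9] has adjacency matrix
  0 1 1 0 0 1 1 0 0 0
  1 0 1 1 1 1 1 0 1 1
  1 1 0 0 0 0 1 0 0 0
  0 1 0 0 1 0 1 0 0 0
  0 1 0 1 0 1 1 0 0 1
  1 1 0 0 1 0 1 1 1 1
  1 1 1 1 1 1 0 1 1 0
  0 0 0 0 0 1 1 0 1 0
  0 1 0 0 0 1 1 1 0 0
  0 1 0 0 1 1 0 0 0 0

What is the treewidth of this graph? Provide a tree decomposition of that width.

Treewidth 3.
One such decomposition:
Bags: B1 = {1, 3, 4, 6}  B2 = {1, 4, 5, 6}  B3 = {1, 5, 6, 8}  B4 = {1, 4, 5, 9}  B5 = {0, 1, 5, 6}  B6 = {0, 1, 2, 6}  B7 = {5, 6, 7, 8}
Tree: B1–B2, B2–B3, B2–B4, B2–B5, B5–B6, B3–B7

The largest bag has 4 vertices, giving width 3; this decomposition certifies tw(G) ≤ 3. On the other hand G contains the 4-clique {1, 4, 5, 9}. A clique must lie in a single bag of any decomposition, so no decomposition can have width below 3. Hence tw(G) = 3 exactly.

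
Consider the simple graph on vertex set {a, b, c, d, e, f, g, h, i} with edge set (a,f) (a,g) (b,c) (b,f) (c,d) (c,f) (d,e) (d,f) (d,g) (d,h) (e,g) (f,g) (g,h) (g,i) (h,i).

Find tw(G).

2

A width-2 tree decomposition is:
Bags: B1 = {d, f, g}  B2 = {a, f, g}  B3 = {c, d, f}  B4 = {d, e, g}  B5 = {b, c, f}  B6 = {d, g, h}  B7 = {g, h, i}
Tree: B1–B2, B1–B3, B1–B4, B3–B5, B4–B6, B6–B7
Every bag has size at most 3, so the width is 3 − 1 = 2 and tw(G) ≤ 2. On the other hand G contains the 3-clique {d, e, g}. A clique must lie in a single bag of any decomposition, so no decomposition can have width below 2. Hence tw(G) = 2 exactly.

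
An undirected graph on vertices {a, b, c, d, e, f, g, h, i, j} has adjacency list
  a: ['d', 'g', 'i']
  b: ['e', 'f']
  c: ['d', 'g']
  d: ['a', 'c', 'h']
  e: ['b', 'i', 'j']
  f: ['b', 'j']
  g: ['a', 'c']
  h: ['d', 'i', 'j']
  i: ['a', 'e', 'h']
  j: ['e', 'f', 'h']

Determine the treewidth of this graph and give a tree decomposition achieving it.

Every bag has size at most 3, so the width is 3 − 1 = 2 and tw(G) ≤ 2. The edges f–b–e–j–f form a cycle, so G is not a tree and its treewidth is at least 2. The upper and lower bounds meet at 2, so that is the treewidth.

Treewidth 2.
One optimal decomposition is:
Bags: B1 = {b, f, j}  B2 = {b, e, j}  B3 = {e, h, j}  B4 = {e, h, i}  B5 = {d, h, i}  B6 = {a, d, i}  B7 = {a, c, d}  B8 = {a, c, g}
Tree: B1–B2, B2–B3, B3–B4, B4–B5, B5–B6, B6–B7, B7–B8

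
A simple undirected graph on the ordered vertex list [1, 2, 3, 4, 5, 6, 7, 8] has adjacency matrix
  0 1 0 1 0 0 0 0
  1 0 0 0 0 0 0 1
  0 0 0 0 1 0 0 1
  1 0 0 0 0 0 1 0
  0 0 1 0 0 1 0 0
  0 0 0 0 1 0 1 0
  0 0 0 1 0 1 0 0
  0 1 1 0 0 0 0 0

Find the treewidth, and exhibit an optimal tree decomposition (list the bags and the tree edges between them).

The largest bag has 3 vertices, giving width 2; this decomposition certifies tw(G) ≤ 2. For the lower bound, G contains the cycle 7–6–5–3–8–2–1–4–7, so G is not a forest; only forests have treewidth ≤ 1, hence tw(G) ≥ 2. Combining the bounds, tw(G) = 2.

Treewidth 2.
One such decomposition:
Bags: B1 = {5, 6, 7}  B2 = {3, 5, 7}  B3 = {3, 7, 8}  B4 = {2, 7, 8}  B5 = {1, 2, 7}  B6 = {1, 4, 7}
Tree: B1–B2, B2–B3, B3–B4, B4–B5, B5–B6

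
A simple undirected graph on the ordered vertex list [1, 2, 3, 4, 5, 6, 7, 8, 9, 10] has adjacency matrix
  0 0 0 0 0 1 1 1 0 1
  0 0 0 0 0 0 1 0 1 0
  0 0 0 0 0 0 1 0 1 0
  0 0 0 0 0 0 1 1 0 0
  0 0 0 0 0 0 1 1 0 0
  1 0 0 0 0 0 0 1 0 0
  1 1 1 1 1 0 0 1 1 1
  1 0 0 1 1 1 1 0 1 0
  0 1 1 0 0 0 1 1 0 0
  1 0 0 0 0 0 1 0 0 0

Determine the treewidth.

2

A width-2 tree decomposition is:
Bags: B1 = {1, 7, 8}  B2 = {1, 7, 10}  B3 = {7, 8, 9}  B4 = {3, 7, 9}  B5 = {4, 7, 8}  B6 = {5, 7, 8}  B7 = {1, 6, 8}  B8 = {2, 7, 9}
Tree: B1–B2, B1–B3, B3–B4, B3–B5, B5–B6, B1–B7, B3–B8
Each bag holds 3 vertices, so the decomposition has width 2, which upper-bounds the treewidth. For the lower bound, the 3 vertices {1, 6, 8} are pairwise adjacent, and any tree decomposition puts a clique entirely inside one bag — forcing width ≥ 2. Hence tw(G) = 2 exactly.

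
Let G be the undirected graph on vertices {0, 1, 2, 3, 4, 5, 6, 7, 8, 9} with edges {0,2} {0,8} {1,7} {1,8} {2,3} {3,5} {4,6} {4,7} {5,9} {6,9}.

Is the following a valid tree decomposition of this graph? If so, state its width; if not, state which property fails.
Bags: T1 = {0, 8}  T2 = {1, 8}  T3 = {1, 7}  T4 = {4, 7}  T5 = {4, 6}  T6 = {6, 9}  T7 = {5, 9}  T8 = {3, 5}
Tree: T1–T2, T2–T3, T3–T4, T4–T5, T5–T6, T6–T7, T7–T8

A tree decomposition must satisfy three properties: every vertex lies in some bag; for every edge, both endpoints lie together in some bag; and for every vertex, the bags containing it form a connected subtree. Here vertex 2 appears in no bag, so the decomposition is invalid.

No — vertex 2 appears in no bag.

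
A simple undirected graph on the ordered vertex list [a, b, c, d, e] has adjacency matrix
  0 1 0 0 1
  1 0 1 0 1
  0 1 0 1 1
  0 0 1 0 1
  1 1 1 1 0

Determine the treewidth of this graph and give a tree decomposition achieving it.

Every bag has size at most 3, so the width is 3 − 1 = 2 and tw(G) ≤ 2. For the lower bound, the 3 vertices {c, d, e} are pairwise adjacent, and any tree decomposition puts a clique entirely inside one bag — forcing width ≥ 2. Hence tw(G) = 2 exactly.

Treewidth 2.
One such decomposition:
Bags: B1 = {b, c, e}  B2 = {a, b, e}  B3 = {c, d, e}
Tree: B1–B2, B1–B3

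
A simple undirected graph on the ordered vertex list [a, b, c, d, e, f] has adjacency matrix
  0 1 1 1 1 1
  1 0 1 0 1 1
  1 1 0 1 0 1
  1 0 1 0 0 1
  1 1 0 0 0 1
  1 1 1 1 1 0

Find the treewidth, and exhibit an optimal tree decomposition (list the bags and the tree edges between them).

Every bag has size at most 4, so the width is 4 − 1 = 3 and tw(G) ≤ 3. Conversely, {a, b, e, f} is a clique of size 4, and the vertices of any clique must share a bag in every tree decomposition; so some bag has ≥ 4 vertices and tw(G) ≥ 3. The upper and lower bounds meet at 3, so that is the treewidth.

Treewidth 3.
One optimal decomposition is:
Bags: B1 = {a, b, c, f}  B2 = {a, b, e, f}  B3 = {a, c, d, f}
Tree: B1–B2, B1–B3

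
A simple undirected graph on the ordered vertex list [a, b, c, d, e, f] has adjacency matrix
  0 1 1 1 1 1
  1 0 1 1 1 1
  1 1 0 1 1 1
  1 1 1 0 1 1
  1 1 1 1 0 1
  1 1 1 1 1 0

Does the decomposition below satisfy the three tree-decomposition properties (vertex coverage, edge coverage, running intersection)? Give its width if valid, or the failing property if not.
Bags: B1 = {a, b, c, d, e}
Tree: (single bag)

No — vertex f appears in no bag.

A tree decomposition must satisfy three properties: every vertex lies in some bag; for every edge, both endpoints lie together in some bag; and for every vertex, the bags containing it form a connected subtree. Here vertex f appears in no bag, so the decomposition is invalid.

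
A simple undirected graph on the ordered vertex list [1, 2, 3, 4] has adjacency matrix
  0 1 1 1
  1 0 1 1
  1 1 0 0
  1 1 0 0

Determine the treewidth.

A width-2 tree decomposition is:
Bags: B1 = {1, 2, 4}  B2 = {1, 2, 3}
Tree: B1–B2
The largest bag has 3 vertices, giving width 2; this decomposition certifies tw(G) ≤ 2. On the other hand G contains the 3-clique {1, 2, 3}. A clique must lie in a single bag of any decomposition, so no decomposition can have width below 2. Combining the bounds, tw(G) = 2.

2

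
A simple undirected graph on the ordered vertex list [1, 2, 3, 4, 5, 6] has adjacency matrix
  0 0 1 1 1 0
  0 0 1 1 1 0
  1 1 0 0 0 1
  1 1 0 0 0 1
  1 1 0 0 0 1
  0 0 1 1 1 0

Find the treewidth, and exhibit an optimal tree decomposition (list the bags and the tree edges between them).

Each bag holds 4 vertices, so the decomposition has width 3, which upper-bounds the treewidth. For the lower bound: the 4 vertex sets {2,4}, {1,5}, {3}, {6} are disjoint, each induces a connected subgraph, and every pair is joined by at least one edge of G. Contracting each set to a single vertex therefore yields K_{4} as a minor, and since treewidth is minor-monotone, tw(G) ≥ tw(K_{4}) = 3. The upper and lower bounds meet at 3, so that is the treewidth.

Treewidth 3.
One such decomposition:
Bags: B1 = {2, 3, 4, 5}  B2 = {1, 3, 4, 5}  B3 = {3, 4, 5, 6}
Tree: B1–B2, B2–B3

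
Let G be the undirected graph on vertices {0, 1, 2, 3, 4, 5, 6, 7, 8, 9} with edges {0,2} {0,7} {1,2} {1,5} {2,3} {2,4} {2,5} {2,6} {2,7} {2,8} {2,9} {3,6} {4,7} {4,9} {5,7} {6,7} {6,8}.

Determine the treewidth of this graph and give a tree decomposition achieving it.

Treewidth 2.
Bags: B1 = {2, 5, 7}  B2 = {2, 6, 7}  B3 = {2, 4, 7}  B4 = {1, 2, 5}  B5 = {2, 4, 9}  B6 = {2, 3, 6}  B7 = {2, 6, 8}  B8 = {0, 2, 7}
Tree: B1–B2, B2–B3, B1–B4, B3–B5, B2–B6, B6–B7, B3–B8

The largest bag has 3 vertices, giving width 2; this decomposition certifies tw(G) ≤ 2. For the lower bound, the 3 vertices {1, 2, 5} are pairwise adjacent, and any tree decomposition puts a clique entirely inside one bag — forcing width ≥ 2. The upper and lower bounds meet at 2, so that is the treewidth.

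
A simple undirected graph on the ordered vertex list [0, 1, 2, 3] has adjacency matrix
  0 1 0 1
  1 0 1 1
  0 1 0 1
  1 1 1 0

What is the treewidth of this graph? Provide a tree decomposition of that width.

The largest bag has 3 vertices, giving width 2; this decomposition certifies tw(G) ≤ 2. On the other hand G contains the 3-clique {0, 1, 3}. A clique must lie in a single bag of any decomposition, so no decomposition can have width below 2. Therefore the treewidth is 2.

Treewidth 2.
One such decomposition:
Bags: B1 = {1, 2, 3}  B2 = {0, 1, 3}
Tree: B1–B2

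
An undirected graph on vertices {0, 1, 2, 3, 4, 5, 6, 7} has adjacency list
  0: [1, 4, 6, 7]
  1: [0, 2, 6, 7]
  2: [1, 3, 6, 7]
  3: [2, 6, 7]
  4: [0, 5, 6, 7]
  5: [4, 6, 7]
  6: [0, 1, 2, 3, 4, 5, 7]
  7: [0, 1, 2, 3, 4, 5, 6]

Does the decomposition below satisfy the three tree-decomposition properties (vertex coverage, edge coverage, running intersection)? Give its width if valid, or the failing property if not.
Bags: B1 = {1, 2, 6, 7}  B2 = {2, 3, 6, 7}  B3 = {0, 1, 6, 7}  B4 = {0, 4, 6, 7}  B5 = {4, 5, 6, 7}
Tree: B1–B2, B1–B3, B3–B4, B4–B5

Yes; width 3.

Vertex coverage: the bags together contain {0, 1, 2, 3, 4, 5, 6, 7}, the full vertex set. Edge coverage: each edge of G has both endpoints in at least one bag. Running intersection: for every vertex, the bags containing it form a connected subtree. All three properties hold, so this is a valid tree decomposition of width max|bag| − 1 = 3, and hence tw(G) ≤ 3.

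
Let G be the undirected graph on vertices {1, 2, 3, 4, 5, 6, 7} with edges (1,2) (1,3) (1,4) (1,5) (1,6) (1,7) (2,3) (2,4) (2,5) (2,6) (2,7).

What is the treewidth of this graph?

A width-2 tree decomposition is:
Bags: B1 = {1, 2, 3}  B2 = {1, 2, 6}  B3 = {1, 2, 4}  B4 = {1, 2, 5}  B5 = {1, 2, 7}
Tree: B1–B2, B2–B3, B2–B4, B3–B5
The largest bag has 3 vertices, giving width 2; this decomposition certifies tw(G) ≤ 2. For the lower bound, the 3 vertices {1, 2, 3} are pairwise adjacent, and any tree decomposition puts a clique entirely inside one bag — forcing width ≥ 2. Therefore the treewidth is 2.

2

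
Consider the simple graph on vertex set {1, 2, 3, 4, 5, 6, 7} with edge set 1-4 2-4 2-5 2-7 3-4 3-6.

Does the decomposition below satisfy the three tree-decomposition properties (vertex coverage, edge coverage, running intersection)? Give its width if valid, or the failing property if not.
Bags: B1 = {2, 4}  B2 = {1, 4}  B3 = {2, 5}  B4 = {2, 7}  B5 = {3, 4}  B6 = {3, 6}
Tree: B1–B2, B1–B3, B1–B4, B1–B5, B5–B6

Yes; width 1.

Vertex coverage: the bags together contain {1, 2, 3, 4, 5, 6, 7}, the full vertex set. Edge coverage: each edge of G has both endpoints in at least one bag. Running intersection: for every vertex, the bags containing it form a connected subtree. All three properties hold, so this is a valid tree decomposition of width max|bag| − 1 = 1, and hence tw(G) ≤ 1.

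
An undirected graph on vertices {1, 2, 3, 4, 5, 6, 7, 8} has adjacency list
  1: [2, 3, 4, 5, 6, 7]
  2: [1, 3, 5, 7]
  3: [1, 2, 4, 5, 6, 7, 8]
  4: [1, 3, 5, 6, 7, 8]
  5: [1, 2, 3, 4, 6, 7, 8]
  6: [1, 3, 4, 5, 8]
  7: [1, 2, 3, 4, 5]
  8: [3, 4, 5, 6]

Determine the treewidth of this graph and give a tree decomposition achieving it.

Treewidth 4.
One optimal decomposition is:
Bags: B1 = {1, 3, 4, 5, 6}  B2 = {1, 3, 4, 5, 7}  B3 = {1, 2, 3, 5, 7}  B4 = {3, 4, 5, 6, 8}
Tree: B1–B2, B2–B3, B1–B4

The largest bag has 5 vertices, giving width 4; this decomposition certifies tw(G) ≤ 4. For the lower bound, the 5 vertices {3, 4, 5, 6, 8} are pairwise adjacent, and any tree decomposition puts a clique entirely inside one bag — forcing width ≥ 4. Combining the bounds, tw(G) = 4.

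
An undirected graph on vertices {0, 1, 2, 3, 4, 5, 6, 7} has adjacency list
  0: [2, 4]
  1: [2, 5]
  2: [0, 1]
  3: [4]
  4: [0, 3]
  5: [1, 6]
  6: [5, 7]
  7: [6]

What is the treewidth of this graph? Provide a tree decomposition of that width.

Every bag has size at most 2, so the width is 2 − 1 = 1 and tw(G) ≤ 1. G has an edge, so its treewidth is at least 1. Hence tw(G) = 1 exactly.

Treewidth 1.
One such decomposition:
Bags: B1 = {3, 4}  B2 = {0, 4}  B3 = {0, 2}  B4 = {1, 2}  B5 = {1, 5}  B6 = {5, 6}  B7 = {6, 7}
Tree: B1–B2, B2–B3, B3–B4, B4–B5, B5–B6, B6–B7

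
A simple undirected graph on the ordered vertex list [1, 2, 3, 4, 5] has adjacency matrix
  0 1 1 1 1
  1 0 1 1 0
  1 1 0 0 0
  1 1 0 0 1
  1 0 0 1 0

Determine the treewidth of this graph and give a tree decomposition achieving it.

Every bag has size at most 3, so the width is 3 − 1 = 2 and tw(G) ≤ 2. Conversely, {1, 2, 3} is a clique of size 3, and the vertices of any clique must share a bag in every tree decomposition; so some bag has ≥ 3 vertices and tw(G) ≥ 2. Hence tw(G) = 2 exactly.

Treewidth 2.
One such decomposition:
Bags: B1 = {1, 2, 4}  B2 = {1, 2, 3}  B3 = {1, 4, 5}
Tree: B1–B2, B1–B3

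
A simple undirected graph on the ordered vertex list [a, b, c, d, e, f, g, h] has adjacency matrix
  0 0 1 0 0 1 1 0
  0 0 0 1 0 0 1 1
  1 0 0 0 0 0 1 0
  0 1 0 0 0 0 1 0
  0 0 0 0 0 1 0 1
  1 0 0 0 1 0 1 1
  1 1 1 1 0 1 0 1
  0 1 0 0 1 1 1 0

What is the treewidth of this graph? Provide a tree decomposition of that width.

Treewidth 2.
One optimal decomposition is:
Bags: B1 = {b, d, g}  B2 = {b, g, h}  B3 = {f, g, h}  B4 = {a, f, g}  B5 = {a, c, g}  B6 = {e, f, h}
Tree: B1–B2, B2–B3, B3–B4, B4–B5, B3–B6

The largest bag has 3 vertices, giving width 2; this decomposition certifies tw(G) ≤ 2. On the other hand G contains the 3-clique {b, d, g}. A clique must lie in a single bag of any decomposition, so no decomposition can have width below 2. Hence tw(G) = 2 exactly.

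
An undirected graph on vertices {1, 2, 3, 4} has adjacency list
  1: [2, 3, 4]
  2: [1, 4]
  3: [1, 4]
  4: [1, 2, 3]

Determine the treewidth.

A width-2 tree decomposition is:
Bags: B1 = {1, 3, 4}  B2 = {1, 2, 4}
Tree: B1–B2
Every bag has size at most 3, so the width is 3 − 1 = 2 and tw(G) ≤ 2. Conversely, {1, 2, 4} is a clique of size 3, and the vertices of any clique must share a bag in every tree decomposition; so some bag has ≥ 3 vertices and tw(G) ≥ 2. The upper and lower bounds meet at 2, so that is the treewidth.

2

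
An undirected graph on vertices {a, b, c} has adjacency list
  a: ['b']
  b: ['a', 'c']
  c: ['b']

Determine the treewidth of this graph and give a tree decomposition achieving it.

Treewidth 1.
Bags: B1 = {a, b}  B2 = {b, c}
Tree: B1–B2

Every bag has size at most 2, so the width is 2 − 1 = 1 and tw(G) ≤ 1. G has an edge, so its treewidth is at least 1. Hence tw(G) = 1 exactly.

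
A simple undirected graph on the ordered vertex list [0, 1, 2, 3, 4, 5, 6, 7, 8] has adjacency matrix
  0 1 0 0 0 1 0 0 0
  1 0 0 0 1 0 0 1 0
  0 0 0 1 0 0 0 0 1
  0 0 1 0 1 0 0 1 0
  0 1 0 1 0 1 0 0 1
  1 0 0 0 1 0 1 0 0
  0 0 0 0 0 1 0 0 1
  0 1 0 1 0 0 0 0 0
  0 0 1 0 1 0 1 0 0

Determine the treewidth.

3

A width-3 tree decomposition is:
Bags: B1 = {2, 3, 7, 8}  B2 = {3, 4, 7, 8}  B3 = {1, 4, 7, 8}  B4 = {1, 4, 6, 8}  B5 = {1, 4, 5, 6}  B6 = {0, 1, 5, 6}
Tree: B1–B2, B2–B3, B3–B4, B4–B5, B5–B6
Each bag holds 4 vertices, so the decomposition has width 3, which upper-bounds the treewidth. For the lower bound: the 4 vertex sets {2,3,7}, {8}, {4}, {0,1,5,6} are disjoint, each induces a connected subgraph, and every pair is joined by at least one edge of G. Contracting each set to a single vertex therefore yields K_{4} as a minor, and since treewidth is minor-monotone, tw(G) ≥ tw(K_{4}) = 3. Combining the bounds, tw(G) = 3.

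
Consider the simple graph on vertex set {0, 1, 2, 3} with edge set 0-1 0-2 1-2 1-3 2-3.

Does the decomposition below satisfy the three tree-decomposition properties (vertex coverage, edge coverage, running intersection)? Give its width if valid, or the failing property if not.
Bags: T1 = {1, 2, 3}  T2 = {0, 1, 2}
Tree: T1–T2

Vertex coverage: the bags together contain {0, 1, 2, 3}, the full vertex set. Edge coverage: each edge of G has both endpoints in at least one bag. Running intersection: for every vertex, the bags containing it form a connected subtree. All three properties hold, so this is a valid tree decomposition of width max|bag| − 1 = 2, and hence tw(G) ≤ 2.

Yes; width 2.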